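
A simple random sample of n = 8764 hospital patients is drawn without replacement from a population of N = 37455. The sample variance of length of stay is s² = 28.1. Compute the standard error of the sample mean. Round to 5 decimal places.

0.04956

Under SRS without replacement, Var(ȳ) = (1 − f)·s²/n with f = n/N = 8764/37455 = 0.23398745.
Var(ȳ) = (1 − 0.23398745)·28.1/8764 = 0.76601255·0.0032062985 = 0.0024560649.
SE(ȳ) = √(0.0024560649) = 0.04956.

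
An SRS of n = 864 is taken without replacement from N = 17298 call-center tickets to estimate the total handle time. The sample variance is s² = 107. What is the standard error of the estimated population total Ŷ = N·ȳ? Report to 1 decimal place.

Var(Ŷ) = N²·Var(ȳ) = N²·(1 − n/N)·s²/n.
f = 864/17298 = 0.04994797; Var(ȳ) = 0.95005203·107/864 = 0.11765691.
Var(Ŷ) = 17298² · 0.11765691 = 3.5205395 × 10^7.
SE(Ŷ) = √(3.5205395 × 10^7) = 5933.4.

5933.4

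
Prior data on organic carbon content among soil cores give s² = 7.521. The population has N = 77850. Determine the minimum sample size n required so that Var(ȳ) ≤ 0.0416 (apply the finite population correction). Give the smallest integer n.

181

Without fpc, n₀ = s²/D = 7.521/0.0416 = 180.7933.
With fpc, (1 − n/N)·s²/n ≤ D requires n ≥ n₀/(1 + n₀/N) = 180.7933/(1 + 180.7933/77850) = 180.3744.
Rounding up, n = 181.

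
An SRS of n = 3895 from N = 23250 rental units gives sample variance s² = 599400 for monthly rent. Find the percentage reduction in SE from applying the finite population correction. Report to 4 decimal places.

8.7600

f = n/N = 3895/23250 = 0.16752688.
SE_no-fpc = √(s²/n) = 12.405225; SE_fpc = √((1−f)s²/n) = 11.318523.
Ratio = √(1−f) = 0.91239965. Reduction = 100·(1 − 0.91239965) = 8.7600%.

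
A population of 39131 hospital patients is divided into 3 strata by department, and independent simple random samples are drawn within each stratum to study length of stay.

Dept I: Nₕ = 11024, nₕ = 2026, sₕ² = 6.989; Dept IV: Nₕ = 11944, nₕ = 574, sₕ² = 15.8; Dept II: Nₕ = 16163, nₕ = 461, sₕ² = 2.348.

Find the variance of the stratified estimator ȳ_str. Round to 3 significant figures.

0.00351

Var(ȳ_str) = Σₕ Wₕ²(1 − fₕ)sₕ²/nₕ with Wₕ = Nₕ/N, N = 39131.
Dept I: Wₕ = 0.28172038; term = 0.28172038²·(1 − 0.18378084)·6.989/2026 = 2.2346983 × 10^-4.
Dept IV: Wₕ = 0.30523115; term = 0.30523115²·(1 − 0.04805760)·15.8/574 = 0.0024412573.
Dept II: Wₕ = 0.41304848; term = 0.41304848²·(1 − 0.02852193)·2.348/461 = 8.4417448 × 10^-4.
Sum = 0.0035089016.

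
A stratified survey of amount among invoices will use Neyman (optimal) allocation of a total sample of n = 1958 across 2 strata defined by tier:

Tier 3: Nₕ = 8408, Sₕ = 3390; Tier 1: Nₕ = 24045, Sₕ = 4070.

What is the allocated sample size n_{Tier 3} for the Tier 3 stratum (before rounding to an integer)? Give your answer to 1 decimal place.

Neyman allocation: nₕ = n·NₕSₕ / Σⱼ NⱼSⱼ.
Σ NⱼSⱼ = 8408·3390 + 24045·4070 = 1.2636627 × 10^8.
n_{Tier 3} = 1958·8408·3390 / (1.2636627 × 10^8) = 441.6.

441.6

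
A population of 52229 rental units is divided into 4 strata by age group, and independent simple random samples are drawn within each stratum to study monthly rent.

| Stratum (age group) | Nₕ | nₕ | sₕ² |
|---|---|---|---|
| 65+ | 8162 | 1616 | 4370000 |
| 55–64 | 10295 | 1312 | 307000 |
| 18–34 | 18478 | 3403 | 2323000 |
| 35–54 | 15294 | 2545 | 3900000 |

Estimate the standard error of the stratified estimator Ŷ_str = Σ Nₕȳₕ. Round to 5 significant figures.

Var(Ŷ_str) = Σₕ Nₕ²(1 − fₕ)sₕ²/nₕ.
65+: 8162²·(1 − 1616/8162)·4370000/1616 = 1.4448164 × 10^11.
55–64: 10295²·(1 − 1312/10295)·307000/1312 = 2.1639753 × 10^10.
18–34: 18478²·(1 − 3403/18478)·2323000/3403 = 1.9015141 × 10^11.
35–54: 15294²·(1 − 2545/15294)·3900000/2545 = 2.9879548 × 10^11.
Sum = 6.5506828 × 10^11.
SE = √(6.5506828 × 10^11) = 809360.

809360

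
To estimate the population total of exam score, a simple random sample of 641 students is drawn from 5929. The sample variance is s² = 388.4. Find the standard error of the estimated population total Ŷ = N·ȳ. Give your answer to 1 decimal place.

Var(Ŷ) = N²·Var(ȳ) = N²·(1 − n/N)·s²/n.
f = 641/5929 = 0.10811267; Var(ȳ) = 0.89188733·388.4/641 = 0.54041972.
Var(Ŷ) = 5929² · 0.54041972 = 1.8997397 × 10^7.
SE(Ŷ) = √(1.8997397 × 10^7) = 4358.6.

4358.6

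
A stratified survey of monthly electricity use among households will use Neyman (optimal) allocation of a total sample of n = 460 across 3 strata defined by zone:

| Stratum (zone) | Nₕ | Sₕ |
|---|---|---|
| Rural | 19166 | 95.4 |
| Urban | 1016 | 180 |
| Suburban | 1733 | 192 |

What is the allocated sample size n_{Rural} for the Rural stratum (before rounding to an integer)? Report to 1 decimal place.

358.8

Neyman allocation: nₕ = n·NₕSₕ / Σⱼ NⱼSⱼ.
Σ NⱼSⱼ = 19166·95.4 + 1016·180 + 1733·192 = 2.3440524 × 10^6.
n_{Rural} = 460·19166·95.4 / (2.3440524 × 10^6) = 358.8.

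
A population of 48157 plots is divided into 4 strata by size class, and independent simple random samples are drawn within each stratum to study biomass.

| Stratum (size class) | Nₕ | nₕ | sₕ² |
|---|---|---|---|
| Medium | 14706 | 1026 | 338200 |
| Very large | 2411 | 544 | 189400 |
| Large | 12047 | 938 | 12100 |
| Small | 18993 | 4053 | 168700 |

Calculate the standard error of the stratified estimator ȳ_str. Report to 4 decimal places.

5.9252

Var(ȳ_str) = Σₕ Wₕ²(1 − fₕ)sₕ²/nₕ with Wₕ = Nₕ/N, N = 48157.
Medium: Wₕ = 0.30537617; term = 0.30537617²·(1 − 0.06976744)·338200/1026 = 28.594865.
Very large: Wₕ = 0.05006541; term = 0.05006541²·(1 − 0.22563252)·189400/544 = 0.67577754.
Large: Wₕ = 0.25016093; term = 0.25016093²·(1 − 0.07786171)·12100/938 = 0.74441919.
Small: Wₕ = 0.39439749; term = 0.39439749²·(1 − 0.21339441)·168700/4053 = 5.0928841.
Sum = 35.107946.
SE = √(35.107946) = 5.9252.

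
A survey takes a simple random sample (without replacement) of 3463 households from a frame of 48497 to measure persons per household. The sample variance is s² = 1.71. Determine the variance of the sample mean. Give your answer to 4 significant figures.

Under SRS without replacement, Var(ȳ) = (1 − f)·s²/n with f = n/N = 3463/48497 = 0.07140648.
Var(ȳ) = (1 − 0.07140648)·1.71/3463 = 0.92859352·4.9379151 × 10^-4 = 4.585316 × 10^-4.

4.585 × 10^-4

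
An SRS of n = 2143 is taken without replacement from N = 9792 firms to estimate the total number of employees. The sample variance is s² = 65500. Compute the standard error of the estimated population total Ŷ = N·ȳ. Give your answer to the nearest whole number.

Var(Ŷ) = N²·Var(ȳ) = N²·(1 − n/N)·s²/n.
f = 2143/9792 = 0.21885212; Var(ȳ) = 0.78114788·65500/2143 = 23.875495.
Var(Ŷ) = 9792² · 23.875495 = 2.2892604 × 10^9.
SE(Ŷ) = √(2.2892604 × 10^9) = 47846.

47846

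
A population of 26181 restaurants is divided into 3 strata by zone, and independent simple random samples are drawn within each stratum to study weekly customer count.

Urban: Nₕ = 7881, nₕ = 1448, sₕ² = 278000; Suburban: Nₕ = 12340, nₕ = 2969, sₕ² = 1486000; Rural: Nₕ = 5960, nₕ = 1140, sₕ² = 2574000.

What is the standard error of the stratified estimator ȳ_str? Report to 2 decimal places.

Var(ȳ_str) = Σₕ Wₕ²(1 − fₕ)sₕ²/nₕ with Wₕ = Nₕ/N, N = 26181.
Urban: Wₕ = 0.30101982; term = 0.30101982²·(1 − 0.18373303)·278000/1448 = 14.200337.
Suburban: Wₕ = 0.47133417; term = 0.47133417²·(1 − 0.24059968)·1486000/2969 = 84.437866.
Rural: Wₕ = 0.22764600; term = 0.22764600²·(1 − 0.19127517)·2574000/1140 = 94.62906.
Sum = 193.26726.
SE = √(193.26726) = 13.90.

13.90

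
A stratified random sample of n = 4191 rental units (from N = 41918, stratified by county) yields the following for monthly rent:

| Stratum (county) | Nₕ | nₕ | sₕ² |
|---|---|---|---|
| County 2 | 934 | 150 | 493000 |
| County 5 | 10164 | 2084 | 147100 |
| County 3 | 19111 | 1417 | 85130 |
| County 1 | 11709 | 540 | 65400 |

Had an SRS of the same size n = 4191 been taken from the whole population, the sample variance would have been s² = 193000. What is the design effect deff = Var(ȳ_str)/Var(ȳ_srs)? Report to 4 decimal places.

Var(ȳ_str) = Σ Wₕ²(1−fₕ)sₕ²/nₕ with Wₕ = Nₕ/41918:
  County 2: (934/41918)²·(1−150/934)·493000/150 = 1.3696749
  County 5: (10164/41918)²·(1−2084/10164)·147100/2084 = 3.2990574
  County 3: (19111/41918)²·(1−1417/19111)·85130/1417 = 11.561684
  County 1: (11709/41918)²·(1−540/11709)·65400/540 = 9.0139881
  → Var(ȳ_str) = 25.244404.
Var(ȳ_srs) = (1 − 4191/41918)·193000/4191 = 41.446834.
deff = 25.244404 / 41.446834 = 0.6091.

0.6091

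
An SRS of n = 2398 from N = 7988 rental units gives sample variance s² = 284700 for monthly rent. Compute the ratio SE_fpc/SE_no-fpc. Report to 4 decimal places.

0.8365

f = n/N = 2398/7988 = 0.30020030.
SE_no-fpc = √(s²/n) = 10.896051; SE_fpc = √((1−f)s²/n) = 9.1149863.
Ratio = √(1−f) = 0.83654032.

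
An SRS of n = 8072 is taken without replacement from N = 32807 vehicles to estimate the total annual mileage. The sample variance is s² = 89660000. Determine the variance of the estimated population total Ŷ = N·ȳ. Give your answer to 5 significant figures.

Var(Ŷ) = N²·Var(ȳ) = N²·(1 − n/N)·s²/n.
f = 8072/32807 = 0.24604505; Var(ȳ) = 0.75395495·89660000/8072 = 8374.5789.
Var(Ŷ) = 32807² · 8374.5789 = 9.013553 × 10^12.

9.0136 × 10^12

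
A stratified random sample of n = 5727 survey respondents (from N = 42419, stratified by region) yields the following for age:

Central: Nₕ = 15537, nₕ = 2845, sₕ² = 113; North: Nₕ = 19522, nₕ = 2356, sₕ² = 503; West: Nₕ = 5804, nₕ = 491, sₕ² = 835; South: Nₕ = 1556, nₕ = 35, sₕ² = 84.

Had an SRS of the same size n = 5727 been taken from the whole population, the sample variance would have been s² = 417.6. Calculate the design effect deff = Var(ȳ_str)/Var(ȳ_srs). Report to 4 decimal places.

Var(ȳ_str) = Σ Wₕ²(1−fₕ)sₕ²/nₕ with Wₕ = Nₕ/42419:
  Central: (15537/42419)²·(1−2845/15537)·113/2845 = 0.0043528385
  North: (19522/42419)²·(1−2356/19522)·503/2356 = 0.039761729
  West: (5804/42419)²·(1−491/5804)·835/491 = 0.029144147
  South: (1556/42419)²·(1−35/1556)·84/35 = 0.0031566701
  → Var(ȳ_str) = 0.076415385.
Var(ȳ_srs) = (1 − 5727/42419)·417.6/5727 = 0.063073113.
deff = 0.076415385 / 0.063073113 = 1.2115.

1.2115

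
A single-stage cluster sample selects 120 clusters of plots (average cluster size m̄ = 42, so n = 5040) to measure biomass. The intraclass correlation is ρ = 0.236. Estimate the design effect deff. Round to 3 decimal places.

10.676

deff = 1 + (42 − 1)·0.236 = 1 + 9.676 = 10.676.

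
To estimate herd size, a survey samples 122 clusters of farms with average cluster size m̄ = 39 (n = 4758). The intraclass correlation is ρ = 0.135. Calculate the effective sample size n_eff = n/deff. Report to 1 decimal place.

deff = 1 + (39 − 1)·0.135 = 1 + 5.13 = 6.13.
n_eff = 4758 / 6.13 = 776.2.

776.2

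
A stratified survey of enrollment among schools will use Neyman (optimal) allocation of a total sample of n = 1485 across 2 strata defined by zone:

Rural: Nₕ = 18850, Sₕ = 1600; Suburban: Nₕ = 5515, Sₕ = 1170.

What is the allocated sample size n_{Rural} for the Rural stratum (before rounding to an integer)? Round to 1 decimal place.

Neyman allocation: nₕ = n·NₕSₕ / Σⱼ NⱼSⱼ.
Σ NⱼSⱼ = 18850·1600 + 5515·1170 = 3.661255 × 10^7.
n_{Rural} = 1485·18850·1600 / (3.661255 × 10^7) = 1223.3.

1223.3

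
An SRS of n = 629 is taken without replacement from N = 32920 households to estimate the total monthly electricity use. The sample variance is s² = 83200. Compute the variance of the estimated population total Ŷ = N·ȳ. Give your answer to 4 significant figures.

Var(Ŷ) = N²·Var(ȳ) = N²·(1 − n/N)·s²/n.
f = 629/32920 = 0.01910693; Var(ȳ) = 0.98089307·83200/629 = 129.74611.
Var(Ŷ) = 32920² · 129.74611 = 1.4060928 × 10^11.

1.406 × 10^11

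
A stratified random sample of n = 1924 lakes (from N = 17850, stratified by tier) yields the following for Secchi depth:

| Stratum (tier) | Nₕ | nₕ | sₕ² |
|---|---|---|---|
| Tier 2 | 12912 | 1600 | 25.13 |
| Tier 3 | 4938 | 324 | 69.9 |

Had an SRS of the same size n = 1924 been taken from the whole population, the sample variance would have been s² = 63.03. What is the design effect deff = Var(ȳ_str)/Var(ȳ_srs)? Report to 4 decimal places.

Var(ȳ_str) = Σ Wₕ²(1−fₕ)sₕ²/nₕ with Wₕ = Nₕ/17850:
  Tier 2: (12912/17850)²·(1−1600/12912)·25.13/1600 = 0.0071999417
  Tier 3: (4938/17850)²·(1−324/4938)·69.9/324 = 0.015427104
  → Var(ȳ_str) = 0.022627046.
Var(ȳ_srs) = (1 − 1924/17850)·63.03/1924 = 0.029228783.
deff = 0.022627046 / 0.029228783 = 0.7741.

0.7741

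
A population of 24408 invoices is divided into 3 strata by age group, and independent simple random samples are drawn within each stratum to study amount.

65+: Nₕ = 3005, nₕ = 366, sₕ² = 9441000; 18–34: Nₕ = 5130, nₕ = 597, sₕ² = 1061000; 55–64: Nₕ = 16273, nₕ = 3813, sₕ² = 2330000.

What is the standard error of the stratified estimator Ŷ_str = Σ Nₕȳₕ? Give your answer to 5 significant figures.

Var(Ŷ_str) = Σₕ Nₕ²(1 − fₕ)sₕ²/nₕ.
65+: 3005²·(1 − 366/3005)·9441000/366 = 2.0456003 × 10^11.
18–34: 5130²·(1 − 597/5130)·1061000/597 = 4.1327976 × 10^10.
55–64: 16273²·(1 − 3813/16273)·2330000/3813 = 1.2390099 × 10^11.
Sum = 3.69789 × 10^11.
SE = √(3.69789 × 10^11) = 608100.

608100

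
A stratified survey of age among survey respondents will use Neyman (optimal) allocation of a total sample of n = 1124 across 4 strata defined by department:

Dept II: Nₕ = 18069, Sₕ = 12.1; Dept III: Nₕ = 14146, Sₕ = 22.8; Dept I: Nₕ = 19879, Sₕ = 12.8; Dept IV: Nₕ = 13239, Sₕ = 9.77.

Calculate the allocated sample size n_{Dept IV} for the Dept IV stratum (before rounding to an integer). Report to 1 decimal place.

157.2

Neyman allocation: nₕ = n·NₕSₕ / Σⱼ NⱼSⱼ.
Σ NⱼSⱼ = 18069·12.1 + 14146·22.8 + 19879·12.8 + 13239·9.77 = 924959.93.
n_{Dept IV} = 1124·13239·9.77 / 924959.93 = 157.2.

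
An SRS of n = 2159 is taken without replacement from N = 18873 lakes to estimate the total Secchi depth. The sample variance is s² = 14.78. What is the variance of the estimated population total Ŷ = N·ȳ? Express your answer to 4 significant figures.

Var(Ŷ) = N²·Var(ȳ) = N²·(1 − n/N)·s²/n.
f = 2159/18873 = 0.11439623; Var(ȳ) = 0.88560377·14.78/2159 = 0.0060626326.
Var(Ŷ) = 18873² · 0.0060626326 = 2.1594499 × 10^6.

2.159 × 10^6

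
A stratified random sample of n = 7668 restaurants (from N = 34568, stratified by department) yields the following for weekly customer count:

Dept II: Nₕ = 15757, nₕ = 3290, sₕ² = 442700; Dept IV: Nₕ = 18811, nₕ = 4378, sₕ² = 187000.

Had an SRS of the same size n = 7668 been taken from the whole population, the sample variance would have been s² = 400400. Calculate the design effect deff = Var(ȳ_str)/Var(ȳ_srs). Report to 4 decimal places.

0.7832

Var(ȳ_str) = Σ Wₕ²(1−fₕ)sₕ²/nₕ with Wₕ = Nₕ/34568:
  Dept II: (15757/34568)²·(1−3290/15757)·442700/3290 = 22.120789
  Dept IV: (18811/34568)²·(1−4378/18811)·187000/4378 = 9.7047832
  → Var(ȳ_str) = 31.825572.
Var(ȳ_srs) = (1 − 7668/34568)·400400/7668 = 40.634039.
deff = 31.825572 / 40.634039 = 0.7832.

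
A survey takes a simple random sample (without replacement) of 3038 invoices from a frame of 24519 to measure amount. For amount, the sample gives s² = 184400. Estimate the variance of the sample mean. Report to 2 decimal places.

Under SRS without replacement, Var(ȳ) = (1 − f)·s²/n with f = n/N = 3038/24519 = 0.12390391.
Var(ȳ) = (1 − 0.12390391)·184400/3038 = 0.87609609·60.697828 = 53.177129.

53.18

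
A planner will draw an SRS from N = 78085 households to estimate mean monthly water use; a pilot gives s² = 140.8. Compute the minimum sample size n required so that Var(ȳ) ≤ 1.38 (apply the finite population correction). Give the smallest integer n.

Without fpc, n₀ = s²/D = 140.8/1.38 = 102.0290.
With fpc, (1 − n/N)·s²/n ≤ D requires n ≥ n₀/(1 + n₀/N) = 102.0290/(1 + 102.0290/78085) = 101.8959.
Rounding up, n = 102.

102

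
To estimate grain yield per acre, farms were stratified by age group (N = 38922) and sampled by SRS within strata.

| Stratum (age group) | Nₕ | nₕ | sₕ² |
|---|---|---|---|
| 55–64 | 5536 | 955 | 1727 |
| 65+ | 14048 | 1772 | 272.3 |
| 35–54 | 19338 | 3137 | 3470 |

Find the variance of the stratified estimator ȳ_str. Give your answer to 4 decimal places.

Var(ȳ_str) = Σₕ Wₕ²(1 − fₕ)sₕ²/nₕ with Wₕ = Nₕ/N, N = 38922.
55–64: Wₕ = 0.14223318; term = 0.14223318²·(1 − 0.17250723)·1727/955 = 0.030272971.
65+: Wₕ = 0.36092698; term = 0.36092698²·(1 − 0.12613895)·272.3/1772 = 0.017493029.
35–54: Wₕ = 0.49683983; term = 0.49683983²·(1 − 0.16221946)·3470/3137 = 0.22875892.
Sum = 0.27652492.

0.2765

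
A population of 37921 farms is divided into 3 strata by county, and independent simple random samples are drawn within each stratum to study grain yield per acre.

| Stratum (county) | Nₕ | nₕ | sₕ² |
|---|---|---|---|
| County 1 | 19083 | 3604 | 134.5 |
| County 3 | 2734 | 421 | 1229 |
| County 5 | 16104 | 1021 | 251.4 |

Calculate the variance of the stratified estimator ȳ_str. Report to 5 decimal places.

Var(ȳ_str) = Σₕ Wₕ²(1 − fₕ)sₕ²/nₕ with Wₕ = Nₕ/N, N = 37921.
County 1: Wₕ = 0.50323040; term = 0.50323040²·(1 − 0.18885919)·134.5/3604 = 0.0076659766.
County 3: Wₕ = 0.07209725; term = 0.07209725²·(1 − 0.15398683)·1229/421 = 0.012837616.
County 5: Wₕ = 0.42467235; term = 0.42467235²·(1 − 0.06340040)·251.4/1021 = 0.041591201.
Sum = 0.062094794.

0.06209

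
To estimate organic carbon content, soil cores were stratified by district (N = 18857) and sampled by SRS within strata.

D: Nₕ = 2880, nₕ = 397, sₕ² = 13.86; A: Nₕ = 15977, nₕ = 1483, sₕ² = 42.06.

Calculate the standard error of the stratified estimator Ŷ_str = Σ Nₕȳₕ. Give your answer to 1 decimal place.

2611.0

Var(Ŷ_str) = Σₕ Nₕ²(1 − fₕ)sₕ²/nₕ.
D: 2880²·(1 − 397/2880)·13.86/397 = 249655.96.
A: 15977²·(1 − 1483/15977)·42.06/1483 = 6.5676743 × 10^6.
Sum = 6.8173303 × 10^6.
SE = √(6.8173303 × 10^6) = 2611.0.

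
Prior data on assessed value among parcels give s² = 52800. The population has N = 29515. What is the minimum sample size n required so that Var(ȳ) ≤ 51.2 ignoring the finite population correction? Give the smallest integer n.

Without fpc, n₀ = s²/D = 52800/51.2 = 1031.2500.
Rounding up, n = 1032.

1032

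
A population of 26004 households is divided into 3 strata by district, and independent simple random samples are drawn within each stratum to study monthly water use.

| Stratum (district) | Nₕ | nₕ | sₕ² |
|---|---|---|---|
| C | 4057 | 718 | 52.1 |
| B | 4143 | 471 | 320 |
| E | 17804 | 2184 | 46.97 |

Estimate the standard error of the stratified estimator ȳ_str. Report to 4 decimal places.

Var(ȳ_str) = Σₕ Wₕ²(1 − fₕ)sₕ²/nₕ with Wₕ = Nₕ/N, N = 26004.
C: Wₕ = 0.15601446; term = 0.15601446²·(1 − 0.17697806)·52.1/718 = 0.0014536317.
B: Wₕ = 0.15932164; term = 0.15932164²·(1 − 0.11368573)·320/471 = 0.015285032.
E: Wₕ = 0.68466390; term = 0.68466390²·(1 − 0.12266906)·46.97/2184 = 0.0088447635.
Sum = 0.025583427.
SE = √(0.025583427) = 0.1599.

0.1599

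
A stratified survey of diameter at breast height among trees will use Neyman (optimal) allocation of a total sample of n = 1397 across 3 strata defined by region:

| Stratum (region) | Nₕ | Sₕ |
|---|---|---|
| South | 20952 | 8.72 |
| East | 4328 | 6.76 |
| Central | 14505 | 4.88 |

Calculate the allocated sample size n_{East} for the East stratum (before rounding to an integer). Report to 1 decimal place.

Neyman allocation: nₕ = n·NₕSₕ / Σⱼ NⱼSⱼ.
Σ NⱼSⱼ = 20952·8.72 + 4328·6.76 + 14505·4.88 = 282743.12.
n_{East} = 1397·4328·6.76 / 282743.12 = 144.6.

144.6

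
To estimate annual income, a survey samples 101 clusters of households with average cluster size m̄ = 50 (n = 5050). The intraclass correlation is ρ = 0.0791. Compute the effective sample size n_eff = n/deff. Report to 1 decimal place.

deff = 1 + (50 − 1)·0.0791 = 1 + 3.8759 = 4.8759.
n_eff = 5050 / 4.8759 = 1035.7.

1035.7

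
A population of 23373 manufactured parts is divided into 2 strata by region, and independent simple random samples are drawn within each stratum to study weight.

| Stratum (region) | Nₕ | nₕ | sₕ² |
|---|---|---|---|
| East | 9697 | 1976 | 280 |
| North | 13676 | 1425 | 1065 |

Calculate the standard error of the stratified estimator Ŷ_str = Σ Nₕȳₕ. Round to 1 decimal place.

Var(Ŷ_str) = Σₕ Nₕ²(1 − fₕ)sₕ²/nₕ.
East: 9697²·(1 − 1976/9697)·280/1976 = 1.0609185 × 10^7.
North: 13676²·(1 − 1425/13676)·1065/1425 = 1.252176 × 10^8.
Sum = 1.3582679 × 10^8.
SE = √(1.3582679 × 10^8) = 11654.5.

11654.5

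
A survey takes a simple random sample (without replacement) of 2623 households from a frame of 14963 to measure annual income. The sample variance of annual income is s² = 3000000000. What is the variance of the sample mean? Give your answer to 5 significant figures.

Under SRS without replacement, Var(ȳ) = (1 − f)·s²/n with f = n/N = 2623/14963 = 0.17529907.
Var(ȳ) = (1 − 0.17529907)·3000000000/2623 = 0.82470093·1.1437286 × 10^6 = 943234.

943230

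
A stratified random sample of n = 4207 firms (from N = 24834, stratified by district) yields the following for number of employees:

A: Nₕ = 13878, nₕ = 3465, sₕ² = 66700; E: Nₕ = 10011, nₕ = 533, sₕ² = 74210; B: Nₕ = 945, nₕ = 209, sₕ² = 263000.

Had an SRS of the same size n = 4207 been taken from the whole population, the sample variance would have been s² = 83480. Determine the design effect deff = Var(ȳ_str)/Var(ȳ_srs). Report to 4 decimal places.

Var(ȳ_str) = Σ Wₕ²(1−fₕ)sₕ²/nₕ with Wₕ = Nₕ/24834:
  A: (13878/24834)²·(1−3465/13878)·66700/3465 = 4.5105759
  E: (10011/24834)²·(1−533/10011)·74210/533 = 21.420817
  B: (945/24834)²·(1−209/945)·263000/209 = 1.4191416
  → Var(ȳ_str) = 27.350535.
Var(ȳ_srs) = (1 − 4207/24834)·83480/4207 = 16.481598.
deff = 27.350535 / 16.481598 = 1.6595.

1.6595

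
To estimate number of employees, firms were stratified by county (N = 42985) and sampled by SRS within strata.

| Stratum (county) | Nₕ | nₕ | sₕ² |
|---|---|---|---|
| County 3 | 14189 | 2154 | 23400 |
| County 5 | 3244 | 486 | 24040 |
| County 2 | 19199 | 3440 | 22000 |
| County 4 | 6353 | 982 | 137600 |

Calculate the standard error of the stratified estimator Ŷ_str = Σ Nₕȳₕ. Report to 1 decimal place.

Var(Ŷ_str) = Σₕ Nₕ²(1 − fₕ)sₕ²/nₕ.
County 3: 14189²·(1 − 2154/14189)·23400/2154 = 1.8551031 × 10^9.
County 5: 3244²·(1 − 486/3244)·24040/486 = 4.4256116 × 10^8.
County 2: 19199²·(1 − 3440/19199)·22000/3440 = 1.9349578 × 10^9.
County 4: 6353²·(1 − 982/6353)·137600/982 = 4.7812445 × 10^9.
Sum = 9.0138666 × 10^9.
SE = √(9.0138666 × 10^9) = 94941.4.

94941.4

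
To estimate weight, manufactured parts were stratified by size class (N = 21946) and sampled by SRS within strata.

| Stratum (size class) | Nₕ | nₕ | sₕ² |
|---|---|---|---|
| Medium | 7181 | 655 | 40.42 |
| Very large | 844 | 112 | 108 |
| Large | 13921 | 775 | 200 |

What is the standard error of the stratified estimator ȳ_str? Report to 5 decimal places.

0.32450

Var(ȳ_str) = Σₕ Wₕ²(1 − fₕ)sₕ²/nₕ with Wₕ = Nₕ/N, N = 21946.
Medium: Wₕ = 0.32721225; term = 0.32721225²·(1 − 0.09121292)·40.42/655 = 0.0060044918.
Very large: Wₕ = 0.03845803; term = 0.03845803²·(1 − 0.13270142)·108/112 = 0.0012369396.
Large: Wₕ = 0.63432972; term = 0.63432972²·(1 − 0.05567129)·200/775 = 0.098057678.
Sum = 0.10529911.
SE = √(0.10529911) = 0.32450.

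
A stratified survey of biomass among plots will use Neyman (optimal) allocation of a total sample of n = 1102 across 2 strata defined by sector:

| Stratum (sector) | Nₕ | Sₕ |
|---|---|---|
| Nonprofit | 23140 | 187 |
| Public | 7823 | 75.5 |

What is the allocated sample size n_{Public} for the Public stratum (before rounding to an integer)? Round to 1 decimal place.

Neyman allocation: nₕ = n·NₕSₕ / Σⱼ NⱼSⱼ.
Σ NⱼSⱼ = 23140·187 + 7823·75.5 = 4.9178165 × 10^6.
n_{Public} = 1102·7823·75.5 / (4.9178165 × 10^6) = 132.4.

132.4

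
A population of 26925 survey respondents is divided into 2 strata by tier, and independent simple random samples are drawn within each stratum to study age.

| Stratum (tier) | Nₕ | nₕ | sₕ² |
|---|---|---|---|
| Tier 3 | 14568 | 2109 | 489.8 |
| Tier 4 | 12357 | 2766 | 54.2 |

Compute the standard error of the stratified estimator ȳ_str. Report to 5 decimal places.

0.24769

Var(ȳ_str) = Σₕ Wₕ²(1 − fₕ)sₕ²/nₕ with Wₕ = Nₕ/N, N = 26925.
Tier 3: Wₕ = 0.54105850; term = 0.54105850²·(1 − 0.14476936)·489.8/2109 = 0.058145204.
Tier 4: Wₕ = 0.45894150; term = 0.45894150²·(1 − 0.22384074)·54.2/2766 = 0.0032034107.
Sum = 0.061348615.
SE = √(0.061348615) = 0.24769.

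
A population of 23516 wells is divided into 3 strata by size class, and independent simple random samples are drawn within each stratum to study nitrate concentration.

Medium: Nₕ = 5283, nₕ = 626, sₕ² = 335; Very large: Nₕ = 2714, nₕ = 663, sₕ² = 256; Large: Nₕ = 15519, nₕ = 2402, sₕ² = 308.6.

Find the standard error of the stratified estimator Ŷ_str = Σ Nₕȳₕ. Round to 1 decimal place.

Var(Ŷ_str) = Σₕ Nₕ²(1 − fₕ)sₕ²/nₕ.
Medium: 5283²·(1 − 626/5283)·335/626 = 1.3166105 × 10^7.
Very large: 2714²·(1 − 663/2714)·256/663 = 2.1493243 × 10^6.
Large: 15519²·(1 − 2402/15519)·308.6/2402 = 2.6152979 × 10^7.
Sum = 4.1468408 × 10^7.
SE = √(4.1468408 × 10^7) = 6439.6.

6439.6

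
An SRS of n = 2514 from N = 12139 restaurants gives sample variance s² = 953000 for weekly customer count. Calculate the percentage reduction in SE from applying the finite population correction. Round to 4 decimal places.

10.9551

f = n/N = 2514/12139 = 0.20710108.
SE_no-fpc = √(s²/n) = 19.469904; SE_fpc = √((1−f)s²/n) = 17.336951.
Ratio = √(1−f) = 0.89044872. Reduction = 100·(1 − 0.89044872) = 10.9551%.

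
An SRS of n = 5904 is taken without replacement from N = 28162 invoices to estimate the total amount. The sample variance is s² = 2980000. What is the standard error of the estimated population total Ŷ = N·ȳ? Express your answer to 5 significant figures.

Var(Ŷ) = N²·Var(ȳ) = N²·(1 − n/N)·s²/n.
f = 5904/28162 = 0.20964420; Var(ȳ) = 0.79035580·2980000/5904 = 398.9262.
Var(Ŷ) = 28162² · 398.9262 = 3.1638767 × 10^11.
SE(Ŷ) = √(3.1638767 × 10^11) = 562480.

562480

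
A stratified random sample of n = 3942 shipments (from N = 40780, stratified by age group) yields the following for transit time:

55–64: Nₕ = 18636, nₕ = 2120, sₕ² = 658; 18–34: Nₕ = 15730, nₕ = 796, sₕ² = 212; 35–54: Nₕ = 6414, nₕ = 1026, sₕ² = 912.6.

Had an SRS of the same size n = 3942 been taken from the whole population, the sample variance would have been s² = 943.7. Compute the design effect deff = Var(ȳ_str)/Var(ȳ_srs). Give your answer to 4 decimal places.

Var(ȳ_str) = Σ Wₕ²(1−fₕ)sₕ²/nₕ with Wₕ = Nₕ/40780:
  55–64: (18636/40780)²·(1−2120/18636)·658/2120 = 0.057445123
  18–34: (15730/40780)²·(1−796/15730)·212/796 = 0.03762125
  35–54: (6414/40780)²·(1−1026/6414)·912.6/1026 = 0.018483968
  → Var(ȳ_str) = 0.11355034.
Var(ȳ_srs) = (1 − 3942/40780)·943.7/3942 = 0.216255.
deff = 0.11355034 / 0.216255 = 0.5251.

0.5251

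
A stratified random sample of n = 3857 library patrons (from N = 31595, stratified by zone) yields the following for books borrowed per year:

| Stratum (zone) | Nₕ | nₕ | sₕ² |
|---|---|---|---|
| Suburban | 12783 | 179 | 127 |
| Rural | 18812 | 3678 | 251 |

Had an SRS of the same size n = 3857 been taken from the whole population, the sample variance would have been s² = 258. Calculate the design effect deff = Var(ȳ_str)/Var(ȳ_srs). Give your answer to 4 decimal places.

2.2814

Var(ȳ_str) = Σ Wₕ²(1−fₕ)sₕ²/nₕ with Wₕ = Nₕ/31595:
  Suburban: (12783/31595)²·(1−179/12783)·127/179 = 0.1145131
  Rural: (18812/31595)²·(1−3678/18812)·251/3678 = 0.019463188
  → Var(ȳ_str) = 0.13397629.
Var(ȳ_srs) = (1 − 3857/31595)·258/3857 = 0.058725517.
deff = 0.13397629 / 0.058725517 = 2.2814.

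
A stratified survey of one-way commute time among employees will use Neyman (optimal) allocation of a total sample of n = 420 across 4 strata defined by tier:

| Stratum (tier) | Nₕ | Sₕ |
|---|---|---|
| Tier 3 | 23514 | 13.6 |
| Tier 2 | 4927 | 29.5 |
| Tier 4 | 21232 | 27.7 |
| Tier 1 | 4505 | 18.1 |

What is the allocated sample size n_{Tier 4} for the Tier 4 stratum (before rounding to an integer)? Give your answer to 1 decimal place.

Neyman allocation: nₕ = n·NₕSₕ / Σⱼ NⱼSⱼ.
Σ NⱼSⱼ = 23514·13.6 + 4927·29.5 + 21232·27.7 + 4505·18.1 = 1.1348038 × 10^6.
n_{Tier 4} = 420·21232·27.7 / (1.1348038 × 10^6) = 217.7.

217.7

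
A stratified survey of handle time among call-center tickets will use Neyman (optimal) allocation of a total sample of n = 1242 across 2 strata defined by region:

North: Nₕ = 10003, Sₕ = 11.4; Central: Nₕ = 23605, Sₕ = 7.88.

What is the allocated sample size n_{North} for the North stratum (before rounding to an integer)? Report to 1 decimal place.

Neyman allocation: nₕ = n·NₕSₕ / Σⱼ NⱼSⱼ.
Σ NⱼSⱼ = 10003·11.4 + 23605·7.88 = 300041.6.
n_{North} = 1242·10003·11.4 / 300041.6 = 472.0.

472.0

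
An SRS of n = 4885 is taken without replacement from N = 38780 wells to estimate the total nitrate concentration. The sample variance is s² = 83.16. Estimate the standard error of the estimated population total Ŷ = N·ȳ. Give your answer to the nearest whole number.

Var(Ŷ) = N²·Var(ȳ) = N²·(1 − n/N)·s²/n.
f = 4885/38780 = 0.12596699; Var(ȳ) = 0.87403301·83.16/4885 = 0.014879137.
Var(Ŷ) = 38780² · 0.014879137 = 2.2376562 × 10^7.
SE(Ŷ) = √(2.2376562 × 10^7) = 4730.

4730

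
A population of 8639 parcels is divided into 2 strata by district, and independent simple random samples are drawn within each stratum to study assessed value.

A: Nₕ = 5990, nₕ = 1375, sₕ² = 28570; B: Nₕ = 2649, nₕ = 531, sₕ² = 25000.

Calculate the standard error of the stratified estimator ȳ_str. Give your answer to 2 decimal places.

Var(ȳ_str) = Σₕ Wₕ²(1 − fₕ)sₕ²/nₕ with Wₕ = Nₕ/N, N = 8639.
A: Wₕ = 0.69336729; term = 0.69336729²·(1 − 0.22954925)·28570/1375 = 7.6962492.
B: Wₕ = 0.30663271; term = 0.30663271²·(1 − 0.20045300)·25000/531 = 3.539374.
Sum = 11.235623.
SE = √(11.235623) = 3.35.

3.35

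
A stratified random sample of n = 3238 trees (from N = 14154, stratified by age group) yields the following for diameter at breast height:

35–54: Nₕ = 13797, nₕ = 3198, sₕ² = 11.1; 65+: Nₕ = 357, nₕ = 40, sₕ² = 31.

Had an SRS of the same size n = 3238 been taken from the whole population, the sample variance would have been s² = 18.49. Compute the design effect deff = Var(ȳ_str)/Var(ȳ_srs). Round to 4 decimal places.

Var(ȳ_str) = Σ Wₕ²(1−fₕ)sₕ²/nₕ with Wₕ = Nₕ/14154:
  35–54: (13797/14154)²·(1−3198/13797)·11.1/3198 = 0.0025335862
  65+: (357/14154)²·(1−40/357)·31/40 = 4.37795 × 10^-4
  → Var(ȳ_str) = 0.0029713812.
Var(ȳ_srs) = (1 − 3238/14154)·18.49/3238 = 0.0044039705.
deff = 0.0029713812 / 0.0044039705 = 0.6747.

0.6747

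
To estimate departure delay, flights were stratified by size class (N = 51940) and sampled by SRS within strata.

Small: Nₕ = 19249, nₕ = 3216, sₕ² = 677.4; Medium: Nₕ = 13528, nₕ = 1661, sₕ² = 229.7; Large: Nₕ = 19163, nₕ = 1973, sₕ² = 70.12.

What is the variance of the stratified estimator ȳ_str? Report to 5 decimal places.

Var(ȳ_str) = Σₕ Wₕ²(1 − fₕ)sₕ²/nₕ with Wₕ = Nₕ/N, N = 51940.
Small: Wₕ = 0.37060069; term = 0.37060069²·(1 − 0.16707361)·677.4/3216 = 0.024096182.
Medium: Wₕ = 0.26045437; term = 0.26045437²·(1 − 0.12278238)·229.7/1661 = 0.0082292832.
Large: Wₕ = 0.36894494; term = 0.36894494²·(1 − 0.10295883)·70.12/1973 = 0.0043396061.
Sum = 0.036665071.

0.03667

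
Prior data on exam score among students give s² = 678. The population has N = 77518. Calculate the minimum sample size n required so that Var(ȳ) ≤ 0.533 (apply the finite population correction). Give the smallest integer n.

Without fpc, n₀ = s²/D = 678/0.533 = 1272.0450.
With fpc, (1 − n/N)·s²/n ≤ D requires n ≥ n₀/(1 + n₀/N) = 1272.0450/(1 + 1272.0450/77518) = 1251.5082.
Rounding up, n = 1252.

1252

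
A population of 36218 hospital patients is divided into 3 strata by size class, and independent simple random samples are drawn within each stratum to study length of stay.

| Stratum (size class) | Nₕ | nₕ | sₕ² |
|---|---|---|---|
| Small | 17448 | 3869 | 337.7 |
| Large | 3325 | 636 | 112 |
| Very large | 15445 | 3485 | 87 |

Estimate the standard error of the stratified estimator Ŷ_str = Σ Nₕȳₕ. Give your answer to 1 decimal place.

Var(Ŷ_str) = Σₕ Nₕ²(1 − fₕ)sₕ²/nₕ.
Small: 17448²·(1 − 3869/17448)·337.7/3869 = 2.0679773 × 10^7.
Large: 3325²·(1 − 636/3325)·112/636 = 1.5745025 × 10^6.
Very large: 15445²·(1 − 3485/15445)·87/3485 = 4.6114294 × 10^6.
Sum = 2.6865705 × 10^7.
SE = √(2.6865705 × 10^7) = 5183.2.

5183.2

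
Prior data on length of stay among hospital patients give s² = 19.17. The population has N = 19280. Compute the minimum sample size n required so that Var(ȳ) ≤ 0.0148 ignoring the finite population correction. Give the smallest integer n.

Without fpc, n₀ = s²/D = 19.17/0.0148 = 1295.2703.
Rounding up, n = 1296.

1296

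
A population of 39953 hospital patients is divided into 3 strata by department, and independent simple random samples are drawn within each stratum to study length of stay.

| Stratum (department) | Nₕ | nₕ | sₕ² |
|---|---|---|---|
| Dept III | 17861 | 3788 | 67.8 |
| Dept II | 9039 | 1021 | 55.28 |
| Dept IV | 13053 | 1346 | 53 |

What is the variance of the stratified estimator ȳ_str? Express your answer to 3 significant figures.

Var(ȳ_str) = Σₕ Wₕ²(1 − fₕ)sₕ²/nₕ with Wₕ = Nₕ/N, N = 39953.
Dept III: Wₕ = 0.44705028; term = 0.44705028²·(1 − 0.21208219)·67.8/3788 = 0.0028184698.
Dept II: Wₕ = 0.22624083; term = 0.22624083²·(1 − 0.11295497)·55.28/1021 = 0.002458272.
Dept IV: Wₕ = 0.32670888; term = 0.32670888²·(1 − 0.10311806)·53/1346 = 0.0037695367.
Sum = 0.0090462785.

0.00905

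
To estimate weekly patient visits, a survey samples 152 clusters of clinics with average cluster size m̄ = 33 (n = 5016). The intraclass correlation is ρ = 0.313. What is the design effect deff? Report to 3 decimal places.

11.016

deff = 1 + (33 − 1)·0.313 = 1 + 10.016 = 11.016.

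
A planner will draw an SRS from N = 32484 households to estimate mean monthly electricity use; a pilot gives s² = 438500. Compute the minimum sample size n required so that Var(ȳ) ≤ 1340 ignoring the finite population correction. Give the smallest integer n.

Without fpc, n₀ = s²/D = 438500/1340 = 327.2388.
Rounding up, n = 328.

328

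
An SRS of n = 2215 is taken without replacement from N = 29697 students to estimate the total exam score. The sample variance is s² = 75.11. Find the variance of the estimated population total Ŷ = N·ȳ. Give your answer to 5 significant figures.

Var(Ŷ) = N²·Var(ȳ) = N²·(1 − n/N)·s²/n.
f = 2215/29697 = 0.07458666; Var(ȳ) = 0.92541334·75.11/2215 = 0.031380495.
Var(Ŷ) = 29697² · 0.031380495 = 2.7674829 × 10^7.

2.7675 × 10^7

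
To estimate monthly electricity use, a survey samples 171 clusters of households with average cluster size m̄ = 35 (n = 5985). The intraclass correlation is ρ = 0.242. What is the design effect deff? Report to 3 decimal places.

deff = 1 + (35 − 1)·0.242 = 1 + 8.228 = 9.228.

9.228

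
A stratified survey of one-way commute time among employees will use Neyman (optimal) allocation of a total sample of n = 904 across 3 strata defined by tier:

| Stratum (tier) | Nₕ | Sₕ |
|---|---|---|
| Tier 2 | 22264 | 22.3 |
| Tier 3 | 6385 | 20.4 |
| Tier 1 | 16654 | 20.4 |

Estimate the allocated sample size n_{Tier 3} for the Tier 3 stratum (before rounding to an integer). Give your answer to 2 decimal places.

121.83

Neyman allocation: nₕ = n·NₕSₕ / Σⱼ NⱼSⱼ.
Σ NⱼSⱼ = 22264·22.3 + 6385·20.4 + 16654·20.4 = 966482.8.
n_{Tier 3} = 904·6385·20.4 / 966482.8 = 121.83.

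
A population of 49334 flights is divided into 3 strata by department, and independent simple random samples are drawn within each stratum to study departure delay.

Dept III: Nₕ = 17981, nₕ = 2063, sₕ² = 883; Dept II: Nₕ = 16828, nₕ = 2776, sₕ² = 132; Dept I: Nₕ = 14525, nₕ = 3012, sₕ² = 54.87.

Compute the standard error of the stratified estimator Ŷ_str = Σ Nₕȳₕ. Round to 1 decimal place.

11696.1

Var(Ŷ_str) = Σₕ Nₕ²(1 − fₕ)sₕ²/nₕ.
Dept III: 17981²·(1 − 2063/17981)·883/2063 = 1.2250782 × 10^8.
Dept II: 16828²·(1 − 2776/16828)·132/2776 = 1.1244111 × 10^7.
Dept I: 14525²·(1 − 3012/14525)·54.87/3012 = 3.0463839 × 10^6.
Sum = 1.3679831 × 10^8.
SE = √(1.3679831 × 10^8) = 11696.1.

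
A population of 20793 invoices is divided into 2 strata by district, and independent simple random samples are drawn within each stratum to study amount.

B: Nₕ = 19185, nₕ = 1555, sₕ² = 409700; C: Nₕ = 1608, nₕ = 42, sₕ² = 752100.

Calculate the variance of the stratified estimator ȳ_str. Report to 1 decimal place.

Var(ȳ_str) = Σₕ Wₕ²(1 − fₕ)sₕ²/nₕ with Wₕ = Nₕ/N, N = 20793.
B: Wₕ = 0.92266628; term = 0.92266628²·(1 − 0.08105291)·409700/1555 = 206.11774.
C: Wₕ = 0.07733372; term = 0.07733372²·(1 − 0.02611940)·752100/42 = 104.29651.
Sum = 310.41425.

310.4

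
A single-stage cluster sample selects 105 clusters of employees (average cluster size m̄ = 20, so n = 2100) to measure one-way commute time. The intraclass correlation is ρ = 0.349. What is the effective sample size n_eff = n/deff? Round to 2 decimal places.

275.19

deff = 1 + (20 − 1)·0.349 = 1 + 6.631 = 7.631.
n_eff = 2100 / 7.631 = 275.19.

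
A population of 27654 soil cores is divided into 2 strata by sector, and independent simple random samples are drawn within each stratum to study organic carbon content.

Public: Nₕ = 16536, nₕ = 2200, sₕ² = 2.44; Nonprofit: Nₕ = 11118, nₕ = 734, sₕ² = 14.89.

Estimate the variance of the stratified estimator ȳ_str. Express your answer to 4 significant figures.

Var(ȳ_str) = Σₕ Wₕ²(1 − fₕ)sₕ²/nₕ with Wₕ = Nₕ/N, N = 27654.
Public: Wₕ = 0.59796051; term = 0.59796051²·(1 − 0.13304306)·2.44/2200 = 3.4380302 × 10^-4.
Nonprofit: Wₕ = 0.40203949; term = 0.40203949²·(1 − 0.06601907)·14.89/734 = 0.0030624857.
Sum = 0.0034062887.

0.003406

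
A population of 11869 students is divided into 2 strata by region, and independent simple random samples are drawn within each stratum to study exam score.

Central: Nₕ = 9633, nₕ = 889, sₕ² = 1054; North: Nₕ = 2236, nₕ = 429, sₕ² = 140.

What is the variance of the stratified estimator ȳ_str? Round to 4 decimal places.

Var(ȳ_str) = Σₕ Wₕ²(1 − fₕ)sₕ²/nₕ with Wₕ = Nₕ/N, N = 11869.
Central: Wₕ = 0.81161008; term = 0.81161008²·(1 − 0.09228693)·1054/889 = 0.70889563.
North: Wₕ = 0.18838992; term = 0.18838992²·(1 − 0.19186047)·140/429 = 0.0093599264.
Sum = 0.71825556.

0.7183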